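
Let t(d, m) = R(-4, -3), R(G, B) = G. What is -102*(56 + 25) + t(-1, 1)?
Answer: -8266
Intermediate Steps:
t(d, m) = -4
-102*(56 + 25) + t(-1, 1) = -102*(56 + 25) - 4 = -102*81 - 4 = -8262 - 4 = -8266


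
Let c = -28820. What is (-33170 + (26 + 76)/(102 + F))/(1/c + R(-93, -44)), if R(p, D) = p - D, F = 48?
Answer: 531077668/784545 ≈ 676.92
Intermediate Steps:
(-33170 + (26 + 76)/(102 + F))/(1/c + R(-93, -44)) = (-33170 + (26 + 76)/(102 + 48))/(1/(-28820) + (-93 - 1*(-44))) = (-33170 + 102/150)/(-1/28820 + (-93 + 44)) = (-33170 + (1/150)*102)/(-1/28820 - 49) = (-33170 + 17/25)/(-1412181/28820) = -829233/25*(-28820/1412181) = 531077668/784545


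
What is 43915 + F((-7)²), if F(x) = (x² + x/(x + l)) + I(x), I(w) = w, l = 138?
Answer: 8670304/187 ≈ 46365.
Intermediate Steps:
F(x) = x + x² + x/(138 + x) (F(x) = (x² + x/(x + 138)) + x = (x² + x/(138 + x)) + x = x + x² + x/(138 + x))
43915 + F((-7)²) = 43915 + (-7)²*(139 + ((-7)²)² + 139*(-7)²)/(138 + (-7)²) = 43915 + 49*(139 + 49² + 139*49)/(138 + 49) = 43915 + 49*(139 + 2401 + 6811)/187 = 43915 + 49*(1/187)*9351 = 43915 + 458199/187 = 8670304/187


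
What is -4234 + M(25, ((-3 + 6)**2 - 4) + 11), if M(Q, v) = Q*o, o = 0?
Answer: -4234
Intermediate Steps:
M(Q, v) = 0 (M(Q, v) = Q*0 = 0)
-4234 + M(25, ((-3 + 6)**2 - 4) + 11) = -4234 + 0 = -4234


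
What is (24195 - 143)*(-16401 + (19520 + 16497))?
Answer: 471804032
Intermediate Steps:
(24195 - 143)*(-16401 + (19520 + 16497)) = 24052*(-16401 + 36017) = 24052*19616 = 471804032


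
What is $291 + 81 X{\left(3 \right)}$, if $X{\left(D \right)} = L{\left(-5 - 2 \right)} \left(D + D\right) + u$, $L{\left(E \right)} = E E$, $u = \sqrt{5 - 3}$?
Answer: $24105 + 81 \sqrt{2} \approx 24220.0$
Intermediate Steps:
$u = \sqrt{2} \approx 1.4142$
$L{\left(E \right)} = E^{2}$
$X{\left(D \right)} = \sqrt{2} + 98 D$ ($X{\left(D \right)} = \left(-5 - 2\right)^{2} \left(D + D\right) + \sqrt{2} = \left(-5 - 2\right)^{2} \cdot 2 D + \sqrt{2} = \left(-7\right)^{2} \cdot 2 D + \sqrt{2} = 49 \cdot 2 D + \sqrt{2} = 98 D + \sqrt{2} = \sqrt{2} + 98 D$)
$291 + 81 X{\left(3 \right)} = 291 + 81 \left(\sqrt{2} + 98 \cdot 3\right) = 291 + 81 \left(\sqrt{2} + 294\right) = 291 + 81 \left(294 + \sqrt{2}\right) = 291 + \left(23814 + 81 \sqrt{2}\right) = 24105 + 81 \sqrt{2}$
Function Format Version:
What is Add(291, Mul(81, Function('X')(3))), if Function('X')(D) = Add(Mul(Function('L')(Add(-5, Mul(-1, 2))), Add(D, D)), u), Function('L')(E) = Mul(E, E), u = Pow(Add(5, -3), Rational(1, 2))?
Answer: Add(24105, Mul(81, Pow(2, Rational(1, 2)))) ≈ 24220.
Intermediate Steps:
u = Pow(2, Rational(1, 2)) ≈ 1.4142
Function('L')(E) = Pow(E, 2)
Function('X')(D) = Add(Pow(2, Rational(1, 2)), Mul(98, D)) (Function('X')(D) = Add(Mul(Pow(Add(-5, Mul(-1, 2)), 2), Add(D, D)), Pow(2, Rational(1, 2))) = Add(Mul(Pow(Add(-5, -2), 2), Mul(2, D)), Pow(2, Rational(1, 2))) = Add(Mul(Pow(-7, 2), Mul(2, D)), Pow(2, Rational(1, 2))) = Add(Mul(49, Mul(2, D)), Pow(2, Rational(1, 2))) = Add(Mul(98, D), Pow(2, Rational(1, 2))) = Add(Pow(2, Rational(1, 2)), Mul(98, D)))
Add(291, Mul(81, Function('X')(3))) = Add(291, Mul(81, Add(Pow(2, Rational(1, 2)), Mul(98, 3)))) = Add(291, Mul(81, Add(Pow(2, Rational(1, 2)), 294))) = Add(291, Mul(81, Add(294, Pow(2, Rational(1, 2))))) = Add(291, Add(23814, Mul(81, Pow(2, Rational(1, 2))))) = Add(24105, Mul(81, Pow(2, Rational(1, 2))))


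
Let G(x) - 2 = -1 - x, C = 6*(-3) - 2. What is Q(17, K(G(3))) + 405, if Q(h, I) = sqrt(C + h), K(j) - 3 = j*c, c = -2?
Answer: 405 + I*sqrt(3) ≈ 405.0 + 1.732*I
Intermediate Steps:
C = -20 (C = -18 - 2 = -20)
G(x) = 1 - x (G(x) = 2 + (-1 - x) = 1 - x)
K(j) = 3 - 2*j (K(j) = 3 + j*(-2) = 3 - 2*j)
Q(h, I) = sqrt(-20 + h)
Q(17, K(G(3))) + 405 = sqrt(-20 + 17) + 405 = sqrt(-3) + 405 = I*sqrt(3) + 405 = 405 + I*sqrt(3)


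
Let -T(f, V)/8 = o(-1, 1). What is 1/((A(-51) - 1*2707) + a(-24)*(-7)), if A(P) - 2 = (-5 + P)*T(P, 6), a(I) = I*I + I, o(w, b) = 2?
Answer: -1/5673 ≈ -0.00017627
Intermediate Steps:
T(f, V) = -16 (T(f, V) = -8*2 = -16)
a(I) = I + I**2 (a(I) = I**2 + I = I + I**2)
A(P) = 82 - 16*P (A(P) = 2 + (-5 + P)*(-16) = 2 + (80 - 16*P) = 82 - 16*P)
1/((A(-51) - 1*2707) + a(-24)*(-7)) = 1/(((82 - 16*(-51)) - 1*2707) - 24*(1 - 24)*(-7)) = 1/(((82 + 816) - 2707) - 24*(-23)*(-7)) = 1/((898 - 2707) + 552*(-7)) = 1/(-1809 - 3864) = 1/(-5673) = -1/5673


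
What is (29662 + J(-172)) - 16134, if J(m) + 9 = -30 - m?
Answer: 13661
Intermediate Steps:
J(m) = -39 - m (J(m) = -9 + (-30 - m) = -39 - m)
(29662 + J(-172)) - 16134 = (29662 + (-39 - 1*(-172))) - 16134 = (29662 + (-39 + 172)) - 16134 = (29662 + 133) - 16134 = 29795 - 16134 = 13661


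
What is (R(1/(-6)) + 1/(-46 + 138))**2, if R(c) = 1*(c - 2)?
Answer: 354025/76176 ≈ 4.6475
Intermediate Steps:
R(c) = -2 + c (R(c) = 1*(-2 + c) = -2 + c)
(R(1/(-6)) + 1/(-46 + 138))**2 = ((-2 + 1/(-6)) + 1/(-46 + 138))**2 = ((-2 - 1/6) + 1/92)**2 = (-13/6 + 1/92)**2 = (-595/276)**2 = 354025/76176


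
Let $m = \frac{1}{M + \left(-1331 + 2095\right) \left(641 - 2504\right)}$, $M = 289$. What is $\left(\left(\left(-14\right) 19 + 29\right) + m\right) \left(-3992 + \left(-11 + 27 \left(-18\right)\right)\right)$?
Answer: $\frac{1513965490888}{1423043} \approx 1.0639 \cdot 10^{6}$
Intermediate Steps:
$m = - \frac{1}{1423043}$ ($m = \frac{1}{289 + \left(-1331 + 2095\right) \left(641 - 2504\right)} = \frac{1}{289 + 764 \left(-1863\right)} = \frac{1}{289 - 1423332} = \frac{1}{-1423043} = - \frac{1}{1423043} \approx -7.0272 \cdot 10^{-7}$)
$\left(\left(\left(-14\right) 19 + 29\right) + m\right) \left(-3992 + \left(-11 + 27 \left(-18\right)\right)\right) = \left(\left(\left(-14\right) 19 + 29\right) - \frac{1}{1423043}\right) \left(-3992 + \left(-11 + 27 \left(-18\right)\right)\right) = \left(\left(-266 + 29\right) - \frac{1}{1423043}\right) \left(-3992 - 497\right) = \left(-237 - \frac{1}{1423043}\right) \left(-3992 - 497\right) = \left(- \frac{337261192}{1423043}\right) \left(-4489\right) = \frac{1513965490888}{1423043}$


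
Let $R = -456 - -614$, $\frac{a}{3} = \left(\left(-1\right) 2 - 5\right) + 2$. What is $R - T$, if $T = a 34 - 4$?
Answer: $672$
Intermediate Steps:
$a = -15$ ($a = 3 \left(\left(\left(-1\right) 2 - 5\right) + 2\right) = 3 \left(\left(-2 - 5\right) + 2\right) = 3 \left(-7 + 2\right) = 3 \left(-5\right) = -15$)
$T = -514$ ($T = \left(-15\right) 34 - 4 = -510 - 4 = -514$)
$R = 158$ ($R = -456 + 614 = 158$)
$R - T = 158 - -514 = 158 + 514 = 672$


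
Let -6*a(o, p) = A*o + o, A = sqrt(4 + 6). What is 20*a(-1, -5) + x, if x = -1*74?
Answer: -212/3 + 10*sqrt(10)/3 ≈ -60.126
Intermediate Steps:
A = sqrt(10) ≈ 3.1623
x = -74
a(o, p) = -o/6 - o*sqrt(10)/6 (a(o, p) = -(sqrt(10)*o + o)/6 = -(o*sqrt(10) + o)/6 = -(o + o*sqrt(10))/6 = -o/6 - o*sqrt(10)/6)
20*a(-1, -5) + x = 20*(-1/6*(-1)*(1 + sqrt(10))) - 74 = 20*(1/6 + sqrt(10)/6) - 74 = (10/3 + 10*sqrt(10)/3) - 74 = -212/3 + 10*sqrt(10)/3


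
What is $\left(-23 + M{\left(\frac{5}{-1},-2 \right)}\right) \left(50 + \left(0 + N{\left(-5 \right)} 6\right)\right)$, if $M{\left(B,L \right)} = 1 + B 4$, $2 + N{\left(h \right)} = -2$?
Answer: $-1092$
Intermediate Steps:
$N{\left(h \right)} = -4$ ($N{\left(h \right)} = -2 - 2 = -4$)
$M{\left(B,L \right)} = 1 + 4 B$
$\left(-23 + M{\left(\frac{5}{-1},-2 \right)}\right) \left(50 + \left(0 + N{\left(-5 \right)} 6\right)\right) = \left(-23 + \left(1 + 4 \frac{5}{-1}\right)\right) \left(50 + \left(0 - 24\right)\right) = \left(-23 + \left(1 + 4 \cdot 5 \left(-1\right)\right)\right) \left(50 + \left(0 - 24\right)\right) = \left(-23 + \left(1 + 4 \left(-5\right)\right)\right) \left(50 - 24\right) = \left(-23 + \left(1 - 20\right)\right) 26 = \left(-23 - 19\right) 26 = \left(-42\right) 26 = -1092$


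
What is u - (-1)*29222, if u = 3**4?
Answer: 29303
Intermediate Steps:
u = 81
u - (-1)*29222 = 81 - (-1)*29222 = 81 - 1*(-29222) = 81 + 29222 = 29303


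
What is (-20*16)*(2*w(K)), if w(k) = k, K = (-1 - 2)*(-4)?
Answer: -7680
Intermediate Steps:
K = 12 (K = -3*(-4) = 12)
(-20*16)*(2*w(K)) = (-20*16)*(2*12) = -320*24 = -7680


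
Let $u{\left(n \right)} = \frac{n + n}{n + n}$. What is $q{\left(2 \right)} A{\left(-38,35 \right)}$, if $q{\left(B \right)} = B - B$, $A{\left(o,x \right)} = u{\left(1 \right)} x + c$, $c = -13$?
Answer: $0$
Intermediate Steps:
$u{\left(n \right)} = 1$ ($u{\left(n \right)} = \frac{2 n}{2 n} = 2 n \frac{1}{2 n} = 1$)
$A{\left(o,x \right)} = -13 + x$ ($A{\left(o,x \right)} = 1 x - 13 = x - 13 = -13 + x$)
$q{\left(B \right)} = 0$
$q{\left(2 \right)} A{\left(-38,35 \right)} = 0 \left(-13 + 35\right) = 0 \cdot 22 = 0$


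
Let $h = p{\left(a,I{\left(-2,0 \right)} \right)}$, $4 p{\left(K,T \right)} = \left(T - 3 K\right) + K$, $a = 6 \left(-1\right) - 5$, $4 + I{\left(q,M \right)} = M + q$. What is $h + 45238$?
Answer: $45242$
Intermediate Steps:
$I{\left(q,M \right)} = -4 + M + q$ ($I{\left(q,M \right)} = -4 + \left(M + q\right) = -4 + M + q$)
$a = -11$ ($a = -6 - 5 = -11$)
$p{\left(K,T \right)} = - \frac{K}{2} + \frac{T}{4}$ ($p{\left(K,T \right)} = \frac{\left(T - 3 K\right) + K}{4} = \frac{T - 2 K}{4} = - \frac{K}{2} + \frac{T}{4}$)
$h = 4$ ($h = \left(- \frac{1}{2}\right) \left(-11\right) + \frac{-4 + 0 - 2}{4} = \frac{11}{2} + \frac{1}{4} \left(-6\right) = \frac{11}{2} - \frac{3}{2} = 4$)
$h + 45238 = 4 + 45238 = 45242$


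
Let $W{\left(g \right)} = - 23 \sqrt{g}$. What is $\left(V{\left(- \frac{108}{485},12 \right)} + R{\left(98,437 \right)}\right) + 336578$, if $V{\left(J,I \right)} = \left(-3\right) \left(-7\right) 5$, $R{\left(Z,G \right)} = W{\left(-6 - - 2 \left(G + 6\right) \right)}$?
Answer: $336683 - 92 \sqrt{55} \approx 3.36 \cdot 10^{5}$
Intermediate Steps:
$R{\left(Z,G \right)} = - 23 \sqrt{6 + 2 G}$ ($R{\left(Z,G \right)} = - 23 \sqrt{-6 - - 2 \left(G + 6\right)} = - 23 \sqrt{-6 - - 2 \left(6 + G\right)} = - 23 \sqrt{-6 - \left(-12 - 2 G\right)} = - 23 \sqrt{-6 + \left(12 + 2 G\right)} = - 23 \sqrt{6 + 2 G}$)
$V{\left(J,I \right)} = 105$ ($V{\left(J,I \right)} = 21 \cdot 5 = 105$)
$\left(V{\left(- \frac{108}{485},12 \right)} + R{\left(98,437 \right)}\right) + 336578 = \left(105 - 23 \sqrt{6 + 2 \cdot 437}\right) + 336578 = \left(105 - 23 \sqrt{6 + 874}\right) + 336578 = \left(105 - 23 \sqrt{880}\right) + 336578 = \left(105 - 23 \cdot 4 \sqrt{55}\right) + 336578 = \left(105 - 92 \sqrt{55}\right) + 336578 = 336683 - 92 \sqrt{55}$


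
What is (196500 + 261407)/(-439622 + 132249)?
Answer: -457907/307373 ≈ -1.4897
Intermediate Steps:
(196500 + 261407)/(-439622 + 132249) = 457907/(-307373) = 457907*(-1/307373) = -457907/307373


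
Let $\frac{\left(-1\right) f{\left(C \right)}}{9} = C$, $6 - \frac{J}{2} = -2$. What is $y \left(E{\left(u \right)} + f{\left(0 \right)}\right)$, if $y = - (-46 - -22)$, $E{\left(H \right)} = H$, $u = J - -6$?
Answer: $528$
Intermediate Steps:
$J = 16$ ($J = 12 - -4 = 12 + 4 = 16$)
$f{\left(C \right)} = - 9 C$
$u = 22$ ($u = 16 - -6 = 16 + 6 = 22$)
$y = 24$ ($y = - (-46 + 22) = \left(-1\right) \left(-24\right) = 24$)
$y \left(E{\left(u \right)} + f{\left(0 \right)}\right) = 24 \left(22 - 0\right) = 24 \left(22 + 0\right) = 24 \cdot 22 = 528$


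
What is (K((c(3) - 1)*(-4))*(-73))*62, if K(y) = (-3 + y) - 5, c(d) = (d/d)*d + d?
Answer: 126728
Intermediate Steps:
c(d) = 2*d (c(d) = 1*d + d = d + d = 2*d)
K(y) = -8 + y
(K((c(3) - 1)*(-4))*(-73))*62 = ((-8 + (2*3 - 1)*(-4))*(-73))*62 = ((-8 + (6 - 1)*(-4))*(-73))*62 = ((-8 + 5*(-4))*(-73))*62 = ((-8 - 20)*(-73))*62 = -28*(-73)*62 = 2044*62 = 126728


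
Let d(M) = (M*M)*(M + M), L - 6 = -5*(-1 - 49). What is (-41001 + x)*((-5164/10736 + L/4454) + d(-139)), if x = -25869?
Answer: 1073441760350477715/2988634 ≈ 3.5917e+11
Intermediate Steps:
L = 256 (L = 6 - 5*(-1 - 49) = 6 - 5*(-50) = 6 + 250 = 256)
d(M) = 2*M**3 (d(M) = M**2*(2*M) = 2*M**3)
(-41001 + x)*((-5164/10736 + L/4454) + d(-139)) = (-41001 - 25869)*((-5164/10736 + 256/4454) + 2*(-139)**3) = -66870*((-5164*1/10736 + 256*(1/4454)) + 2*(-2685619)) = -66870*((-1291/2684 + 128/2227) - 5371238) = -66870*(-2531505/5977268 - 5371238) = -66870*(-32105331549289/5977268) = 1073441760350477715/2988634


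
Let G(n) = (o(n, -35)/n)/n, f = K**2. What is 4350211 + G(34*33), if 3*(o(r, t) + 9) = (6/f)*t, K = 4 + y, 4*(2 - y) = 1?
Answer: 2897021431967315/665949636 ≈ 4.3502e+6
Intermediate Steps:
y = 7/4 (y = 2 - 1/4*1 = 2 - 1/4 = 7/4 ≈ 1.7500)
K = 23/4 (K = 4 + 7/4 = 23/4 ≈ 5.7500)
f = 529/16 (f = (23/4)**2 = 529/16 ≈ 33.063)
o(r, t) = -9 + 32*t/529 (o(r, t) = -9 + ((6/(529/16))*t)/3 = -9 + ((6*(16/529))*t)/3 = -9 + (96*t/529)/3 = -9 + 32*t/529)
G(n) = -5881/(529*n**2) (G(n) = ((-9 + (32/529)*(-35))/n)/n = ((-9 - 1120/529)/n)/n = (-5881/(529*n))/n = -5881/(529*n**2))
4350211 + G(34*33) = 4350211 - 5881/(529*(34*33)**2) = 4350211 - 5881/529/1122**2 = 4350211 - 5881/529*1/1258884 = 4350211 - 5881/665949636 = 2897021431967315/665949636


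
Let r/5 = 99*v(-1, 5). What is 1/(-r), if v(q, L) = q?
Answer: 1/495 ≈ 0.0020202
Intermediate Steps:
r = -495 (r = 5*(99*(-1)) = 5*(-99) = -495)
1/(-r) = 1/(-1*(-495)) = 1/495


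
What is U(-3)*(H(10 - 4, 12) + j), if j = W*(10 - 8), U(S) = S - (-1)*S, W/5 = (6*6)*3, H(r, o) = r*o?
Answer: -6912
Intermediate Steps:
H(r, o) = o*r
W = 540 (W = 5*((6*6)*3) = 5*(36*3) = 5*108 = 540)
U(S) = 2*S (U(S) = S + S = 2*S)
j = 1080 (j = 540*(10 - 8) = 540*2 = 1080)
U(-3)*(H(10 - 4, 12) + j) = (2*(-3))*(12*(10 - 4) + 1080) = -6*(12*6 + 1080) = -6*(72 + 1080) = -6*1152 = -6912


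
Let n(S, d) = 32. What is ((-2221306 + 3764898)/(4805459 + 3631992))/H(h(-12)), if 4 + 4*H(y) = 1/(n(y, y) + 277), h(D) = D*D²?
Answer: -18523104/101167495 ≈ -0.18309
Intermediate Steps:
h(D) = D³
H(y) = -1235/1236 (H(y) = -1 + 1/(4*(32 + 277)) = -1 + (¼)/309 = -1 + (¼)*(1/309) = -1 + 1/1236 = -1235/1236)
((-2221306 + 3764898)/(4805459 + 3631992))/H(h(-12)) = ((-2221306 + 3764898)/(4805459 + 3631992))/(-1235/1236) = (1543592/8437451)*(-1236/1235) = -18523104/101167495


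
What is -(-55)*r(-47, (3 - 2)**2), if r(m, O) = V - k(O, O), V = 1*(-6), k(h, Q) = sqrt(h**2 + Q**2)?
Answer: -330 - 55*sqrt(2) ≈ -407.78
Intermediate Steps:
k(h, Q) = sqrt(Q**2 + h**2)
V = -6
r(m, O) = -6 - sqrt(2)*sqrt(O**2) (r(m, O) = -6 - sqrt(O**2 + O**2) = -6 - sqrt(2*O**2) = -6 - sqrt(2)*sqrt(O**2))
-(-55)*r(-47, (3 - 2)**2) = -(-55)*(-6 - sqrt(2)*sqrt(((3 - 2)**2)**2)) = -(-55)*(-6 - sqrt(2)*sqrt((1**2)**2)) = -(-55)*(-6 - sqrt(2)*sqrt(1**2)) = -(-55)*(-6 - sqrt(2)*sqrt(1)) = -(-55)*(-6 - 1*sqrt(2)*1) = -(-55)*(-6 - sqrt(2)) = -(330 + 55*sqrt(2)) = -330 - 55*sqrt(2)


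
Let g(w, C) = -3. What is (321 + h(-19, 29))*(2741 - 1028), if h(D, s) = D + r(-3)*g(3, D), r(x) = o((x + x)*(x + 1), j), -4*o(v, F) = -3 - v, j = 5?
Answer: 1992219/4 ≈ 4.9806e+5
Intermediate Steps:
o(v, F) = ¾ + v/4 (o(v, F) = -(-3 - v)/4 = ¾ + v/4)
r(x) = ¾ + x*(1 + x)/2 (r(x) = ¾ + ((x + x)*(x + 1))/4 = ¾ + ((2*x)*(1 + x))/4 = ¾ + (2*x*(1 + x))/4 = ¾ + x*(1 + x)/2)
h(D, s) = -45/4 + D (h(D, s) = D + (¾ + (½)*(-3)*(1 - 3))*(-3) = D + (¾ + (½)*(-3)*(-2))*(-3) = D + (¾ + 3)*(-3) = D + (15/4)*(-3) = D - 45/4 = -45/4 + D)
(321 + h(-19, 29))*(2741 - 1028) = (321 + (-45/4 - 19))*(2741 - 1028) = (321 - 121/4)*1713 = (1163/4)*1713 = 1992219/4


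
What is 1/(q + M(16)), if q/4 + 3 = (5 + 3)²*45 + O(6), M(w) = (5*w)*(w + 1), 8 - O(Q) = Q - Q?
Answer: 1/12900 ≈ 7.7519e-5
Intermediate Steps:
O(Q) = 8 (O(Q) = 8 - (Q - Q) = 8 - 1*0 = 8 + 0 = 8)
M(w) = 5*w*(1 + w) (M(w) = (5*w)*(1 + w) = 5*w*(1 + w))
q = 11540 (q = -12 + 4*((5 + 3)²*45 + 8) = -12 + 4*(8²*45 + 8) = -12 + 4*(64*45 + 8) = -12 + 4*(2880 + 8) = -12 + 4*2888 = -12 + 11552 = 11540)
1/(q + M(16)) = 1/(11540 + 5*16*(1 + 16)) = 1/(11540 + 5*16*17) = 1/(11540 + 1360) = 1/12900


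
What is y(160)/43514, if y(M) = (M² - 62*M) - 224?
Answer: 7728/21757 ≈ 0.35520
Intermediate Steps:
y(M) = -224 + M² - 62*M
y(160)/43514 = (-224 + 160² - 62*160)/43514 = (-224 + 25600 - 9920)*(1/43514) = 15456*(1/43514) = 7728/21757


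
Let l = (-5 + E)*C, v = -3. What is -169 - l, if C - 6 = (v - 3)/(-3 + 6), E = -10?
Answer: -109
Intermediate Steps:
C = 4 (C = 6 + (-3 - 3)/(-3 + 6) = 6 - 6/3 = 6 - 6*⅓ = 6 - 2 = 4)
l = -60 (l = (-5 - 10)*4 = -15*4 = -60)
-169 - l = -169 - 1*(-60) = -169 + 60 = -109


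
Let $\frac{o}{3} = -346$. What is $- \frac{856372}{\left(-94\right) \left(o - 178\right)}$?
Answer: $- \frac{214093}{28576} \approx -7.4921$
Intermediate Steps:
$o = -1038$ ($o = 3 \left(-346\right) = -1038$)
$- \frac{856372}{\left(-94\right) \left(o - 178\right)} = - \frac{856372}{\left(-94\right) \left(-1038 - 178\right)} = - \frac{856372}{\left(-94\right) \left(-1216\right)} = - \frac{856372}{114304} = \left(-856372\right) \frac{1}{114304} = - \frac{214093}{28576}$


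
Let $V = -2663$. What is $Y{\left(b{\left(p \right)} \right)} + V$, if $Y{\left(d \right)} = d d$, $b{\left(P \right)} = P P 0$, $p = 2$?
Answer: $-2663$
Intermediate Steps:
$b{\left(P \right)} = 0$ ($b{\left(P \right)} = P^{2} \cdot 0 = 0$)
$Y{\left(d \right)} = d^{2}$
$Y{\left(b{\left(p \right)} \right)} + V = 0^{2} - 2663 = 0 - 2663 = -2663$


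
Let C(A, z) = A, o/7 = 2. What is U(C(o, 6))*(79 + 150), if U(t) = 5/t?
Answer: 1145/14 ≈ 81.786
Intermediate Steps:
o = 14 (o = 7*2 = 14)
U(C(o, 6))*(79 + 150) = (5/14)*(79 + 150) = (5*(1/14))*229 = (5/14)*229 = 1145/14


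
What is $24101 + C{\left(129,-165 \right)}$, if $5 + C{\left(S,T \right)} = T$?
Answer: $23931$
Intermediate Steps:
$C{\left(S,T \right)} = -5 + T$
$24101 + C{\left(129,-165 \right)} = 24101 - 170 = 23931$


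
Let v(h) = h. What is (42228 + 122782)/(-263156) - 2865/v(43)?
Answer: -380518685/5657854 ≈ -67.255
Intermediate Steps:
(42228 + 122782)/(-263156) - 2865/v(43) = (42228 + 122782)/(-263156) - 2865/43 = 165010*(-1/263156) - 2865*1/43 = -82505/131578 - 2865/43 = -380518685/5657854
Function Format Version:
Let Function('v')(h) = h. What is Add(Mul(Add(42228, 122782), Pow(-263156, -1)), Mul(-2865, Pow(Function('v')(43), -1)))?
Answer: Rational(-380518685, 5657854) ≈ -67.255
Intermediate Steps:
Add(Mul(Add(42228, 122782), Pow(-263156, -1)), Mul(-2865, Pow(Function('v')(43), -1))) = Add(Mul(Add(42228, 122782), Pow(-263156, -1)), Mul(-2865, Pow(43, -1))) = Add(Mul(165010, Rational(-1, 263156)), Mul(-2865, Rational(1, 43))) = Add(Rational(-82505, 131578), Rational(-2865, 43)) = Rational(-380518685, 5657854)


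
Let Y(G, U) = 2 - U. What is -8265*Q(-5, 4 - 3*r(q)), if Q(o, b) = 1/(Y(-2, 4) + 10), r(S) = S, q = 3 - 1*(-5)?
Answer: -8265/8 ≈ -1033.1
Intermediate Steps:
q = 8 (q = 3 + 5 = 8)
Q(o, b) = ⅛ (Q(o, b) = 1/((2 - 1*4) + 10) = 1/((2 - 4) + 10) = 1/(-2 + 10) = 1/8 = ⅛)
-8265*Q(-5, 4 - 3*r(q)) = -8265*⅛ = -8265/8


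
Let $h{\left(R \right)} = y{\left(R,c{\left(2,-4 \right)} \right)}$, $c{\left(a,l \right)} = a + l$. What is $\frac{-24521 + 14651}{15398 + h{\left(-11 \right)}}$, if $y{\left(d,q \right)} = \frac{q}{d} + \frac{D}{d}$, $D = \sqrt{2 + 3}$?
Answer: $- \frac{3677917320}{5737916879} - \frac{21714 \sqrt{5}}{5737916879} \approx -0.64099$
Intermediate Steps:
$D = \sqrt{5} \approx 2.2361$
$y{\left(d,q \right)} = \frac{q}{d} + \frac{\sqrt{5}}{d}$
$h{\left(R \right)} = \frac{-2 + \sqrt{5}}{R}$ ($h{\left(R \right)} = \frac{\left(2 - 4\right) + \sqrt{5}}{R} = \frac{-2 + \sqrt{5}}{R}$)
$\frac{-24521 + 14651}{15398 + h{\left(-11 \right)}} = \frac{-24521 + 14651}{15398 + \frac{-2 + \sqrt{5}}{-11}} = - \frac{9870}{15398 - \frac{-2 + \sqrt{5}}{11}} = - \frac{9870}{15398 + \left(\frac{2}{11} - \frac{\sqrt{5}}{11}\right)} = - \frac{9870}{\frac{169380}{11} - \frac{\sqrt{5}}{11}}$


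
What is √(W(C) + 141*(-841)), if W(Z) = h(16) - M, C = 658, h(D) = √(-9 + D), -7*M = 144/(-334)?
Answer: √(-162048254109 + 1366561*√7)/1169 ≈ 344.35*I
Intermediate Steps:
M = 72/1169 (M = -144/(7*(-334)) = -144*(-1)/(7*334) = -⅐*(-72/167) = 72/1169 ≈ 0.061591)
W(Z) = -72/1169 + √7 (W(Z) = √(-9 + 16) - 1*72/1169 = √7 - 72/1169 = -72/1169 + √7)
√(W(C) + 141*(-841)) = √((-72/1169 + √7) + 141*(-841)) = √((-72/1169 + √7) - 118581) = √(-138621261/1169 + √7)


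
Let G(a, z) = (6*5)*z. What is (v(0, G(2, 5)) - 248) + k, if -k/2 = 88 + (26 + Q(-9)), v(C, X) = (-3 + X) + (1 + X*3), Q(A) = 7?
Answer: 108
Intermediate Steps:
G(a, z) = 30*z
v(C, X) = -2 + 4*X (v(C, X) = (-3 + X) + (1 + 3*X) = -2 + 4*X)
k = -242 (k = -2*(88 + (26 + 7)) = -2*(88 + 33) = -2*121 = -242)
(v(0, G(2, 5)) - 248) + k = ((-2 + 4*(30*5)) - 248) - 242 = ((-2 + 4*150) - 248) - 242 = ((-2 + 600) - 248) - 242 = (598 - 248) - 242 = 350 - 242 = 108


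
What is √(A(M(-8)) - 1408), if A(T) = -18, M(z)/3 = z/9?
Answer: I*√1426 ≈ 37.762*I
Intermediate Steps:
M(z) = z/3 (M(z) = 3*(z/9) = z/3)
√(A(M(-8)) - 1408) = √(-18 - 1408) = √(-1426) = I*√1426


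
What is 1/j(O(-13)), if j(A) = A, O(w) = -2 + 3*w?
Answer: -1/41 ≈ -0.024390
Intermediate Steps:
1/j(O(-13)) = 1/(-2 + 3*(-13)) = 1/(-2 - 39) = 1/(-41) = -1/41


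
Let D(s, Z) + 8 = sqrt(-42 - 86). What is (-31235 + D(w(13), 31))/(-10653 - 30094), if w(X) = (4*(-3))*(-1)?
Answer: 31243/40747 - 8*I*sqrt(2)/40747 ≈ 0.76676 - 0.00027766*I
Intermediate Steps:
w(X) = 12 (w(X) = -12*(-1) = 12)
D(s, Z) = -8 + 8*I*sqrt(2) (D(s, Z) = -8 + sqrt(-42 - 86) = -8 + sqrt(-128) = -8 + 8*I*sqrt(2))
(-31235 + D(w(13), 31))/(-10653 - 30094) = (-31235 + (-8 + 8*I*sqrt(2)))/(-10653 - 30094) = (-31243 + 8*I*sqrt(2))/(-40747) = (-31243 + 8*I*sqrt(2))*(-1/40747) = 31243/40747 - 8*I*sqrt(2)/40747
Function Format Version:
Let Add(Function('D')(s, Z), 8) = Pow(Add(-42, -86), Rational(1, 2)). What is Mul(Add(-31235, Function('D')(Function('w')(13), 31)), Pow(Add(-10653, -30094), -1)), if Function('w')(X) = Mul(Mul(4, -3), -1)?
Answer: Add(Rational(31243, 40747), Mul(Rational(-8, 40747), I, Pow(2, Rational(1, 2)))) ≈ Add(0.76676, Mul(-0.00027766, I))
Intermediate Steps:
Function('w')(X) = 12 (Function('w')(X) = Mul(-12, -1) = 12)
Function('D')(s, Z) = Add(-8, Mul(8, I, Pow(2, Rational(1, 2)))) (Function('D')(s, Z) = Add(-8, Pow(Add(-42, -86), Rational(1, 2))) = Add(-8, Pow(-128, Rational(1, 2))) = Add(-8, Mul(8, I, Pow(2, Rational(1, 2)))))
Mul(Add(-31235, Function('D')(Function('w')(13), 31)), Pow(Add(-10653, -30094), -1)) = Mul(Add(-31235, Add(-8, Mul(8, I, Pow(2, Rational(1, 2))))), Pow(Add(-10653, -30094), -1)) = Mul(Add(-31243, Mul(8, I, Pow(2, Rational(1, 2)))), Pow(-40747, -1)) = Mul(Add(-31243, Mul(8, I, Pow(2, Rational(1, 2)))), Rational(-1, 40747)) = Add(Rational(31243, 40747), Mul(Rational(-8, 40747), I, Pow(2, Rational(1, 2))))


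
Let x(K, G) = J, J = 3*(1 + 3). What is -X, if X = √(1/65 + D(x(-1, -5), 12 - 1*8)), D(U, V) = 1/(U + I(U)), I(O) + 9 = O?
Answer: -4*√195/195 ≈ -0.28645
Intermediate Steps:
I(O) = -9 + O
J = 12 (J = 3*4 = 12)
x(K, G) = 12
D(U, V) = 1/(-9 + 2*U) (D(U, V) = 1/(U + (-9 + U)) = 1/(-9 + 2*U))
X = 4*√195/195 (X = √(1/65 + 1/(-9 + 2*12)) = √(1/65 + 1/(-9 + 24)) = √(1/65 + 1/15) = √(16/195) = 4*√195/195 ≈ 0.28645)
-X = -4*√195/195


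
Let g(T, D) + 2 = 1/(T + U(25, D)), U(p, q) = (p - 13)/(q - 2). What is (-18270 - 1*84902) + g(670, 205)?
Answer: -14033933625/136022 ≈ -1.0317e+5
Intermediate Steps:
U(p, q) = (-13 + p)/(-2 + q)
g(T, D) = -2 + 1/(T + 12/(-2 + D)) (g(T, D) = -2 + 1/(T + (-13 + 25)/(-2 + D)) = -2 + 1/(T + 12/(-2 + D)))
(-18270 - 1*84902) + g(670, 205) = (-18270 - 1*84902) + (-24 - (-1 + 2*670)*(-2 + 205))/(12 + 670*(-2 + 205)) = (-18270 - 84902) + (-24 - 1*(-1 + 1340)*203)/(12 + 670*203) = -103172 + (-24 - 1*1339*203)/(12 + 136010) = -103172 + (-24 - 271817)/136022 = -103172 + (1/136022)*(-271841) = -103172 - 271841/136022 = -14033933625/136022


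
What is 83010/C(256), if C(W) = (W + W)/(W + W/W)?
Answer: 10666785/256 ≈ 41667.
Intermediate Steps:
C(W) = 2*W/(1 + W) (C(W) = (2*W)/(W + 1) = (2*W)/(1 + W) = 2*W/(1 + W))
83010/C(256) = 83010/((2*256/(1 + 256))) = 83010/((2*256/257)) = 83010/((2*256*(1/257))) = 83010/(512/257) = 83010*(257/512) = 10666785/256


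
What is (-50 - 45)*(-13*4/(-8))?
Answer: -1235/2 ≈ -617.50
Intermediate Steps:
(-50 - 45)*(-13*4/(-8)) = -(-4940)*(-1)/8 = -95*13/2 = -1235/2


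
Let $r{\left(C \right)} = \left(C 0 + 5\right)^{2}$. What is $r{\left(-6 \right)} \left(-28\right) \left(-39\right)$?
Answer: $27300$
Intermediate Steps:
$r{\left(C \right)} = 25$ ($r{\left(C \right)} = \left(0 + 5\right)^{2} = 5^{2} = 25$)
$r{\left(-6 \right)} \left(-28\right) \left(-39\right) = 25 \left(-28\right) \left(-39\right) = \left(-700\right) \left(-39\right) = 27300$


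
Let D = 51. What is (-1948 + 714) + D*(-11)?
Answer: -1795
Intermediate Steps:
(-1948 + 714) + D*(-11) = (-1948 + 714) + 51*(-11) = -1234 - 561 = -1795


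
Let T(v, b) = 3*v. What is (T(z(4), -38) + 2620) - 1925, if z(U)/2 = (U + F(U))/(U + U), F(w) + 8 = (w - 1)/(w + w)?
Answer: 22153/32 ≈ 692.28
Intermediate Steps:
F(w) = -8 + (-1 + w)/(2*w) (F(w) = -8 + (w - 1)/(w + w) = -8 + (-1 + w)/((2*w)) = -8 + (-1 + w)*(1/(2*w)) = -8 + (-1 + w)/(2*w))
z(U) = (U + (-1 - 15*U)/(2*U))/U (z(U) = 2*((U + (-1 - 15*U)/(2*U))/(U + U)) = 2*((U + (-1 - 15*U)/(2*U))/((2*U))) = 2*((U + (-1 - 15*U)/(2*U))*(1/(2*U))) = 2*((U + (-1 - 15*U)/(2*U))/(2*U)) = (U + (-1 - 15*U)/(2*U))/U)
(T(z(4), -38) + 2620) - 1925 = (3*(1 - 15/2/4 - ½/4²) + 2620) - 1925 = (3*(1 - 15/2*¼ - ½*1/16) + 2620) - 1925 = (3*(1 - 15/8 - 1/32) + 2620) - 1925 = (3*(-29/32) + 2620) - 1925 = (-87/32 + 2620) - 1925 = 83753/32 - 1925 = 22153/32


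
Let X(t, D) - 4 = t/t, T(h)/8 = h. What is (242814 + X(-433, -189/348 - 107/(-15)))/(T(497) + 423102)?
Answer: 242819/427078 ≈ 0.56856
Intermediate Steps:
T(h) = 8*h
X(t, D) = 5 (X(t, D) = 4 + t/t = 4 + 1 = 5)
(242814 + X(-433, -189/348 - 107/(-15)))/(T(497) + 423102) = (242814 + 5)/(8*497 + 423102) = 242819/(3976 + 423102) = 242819/427078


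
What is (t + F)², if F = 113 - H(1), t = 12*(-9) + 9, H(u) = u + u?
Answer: 144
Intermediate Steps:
H(u) = 2*u
t = -99 (t = -108 + 9 = -99)
F = 111 (F = 113 - 2 = 111)
(t + F)² = (-99 + 111)² = 12² = 144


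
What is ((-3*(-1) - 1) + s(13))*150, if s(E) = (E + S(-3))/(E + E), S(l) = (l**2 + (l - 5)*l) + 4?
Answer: 7650/13 ≈ 588.46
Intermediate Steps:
S(l) = 4 + l**2 + l*(-5 + l) (S(l) = (l**2 + (-5 + l)*l) + 4 = (l**2 + l*(-5 + l)) + 4 = 4 + l**2 + l*(-5 + l))
s(E) = (37 + E)/(2*E) (s(E) = (E + (4 - 5*(-3) + 2*(-3)**2))/(E + E) = (E + (4 + 15 + 2*9))/((2*E)) = (E + (4 + 15 + 18))*(1/(2*E)) = (E + 37)*(1/(2*E)) = (37 + E)*(1/(2*E)) = (37 + E)/(2*E))
((-3*(-1) - 1) + s(13))*150 = ((-3*(-1) - 1) + (1/2)*(37 + 13)/13)*150 = ((3 - 1) + (1/2)*(1/13)*50)*150 = (2 + 25/13)*150 = (51/13)*150 = 7650/13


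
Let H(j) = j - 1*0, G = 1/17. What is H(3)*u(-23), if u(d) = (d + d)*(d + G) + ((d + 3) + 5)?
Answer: 53055/17 ≈ 3120.9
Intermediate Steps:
G = 1/17 ≈ 0.058824
H(j) = j (H(j) = j + 0 = j)
u(d) = 8 + d + 2*d*(1/17 + d) (u(d) = (d + d)*(d + 1/17) + ((d + 3) + 5) = (2*d)*(1/17 + d) + ((3 + d) + 5) = 2*d*(1/17 + d) + (8 + d) = 8 + d + 2*d*(1/17 + d))
H(3)*u(-23) = 3*(8 + 2*(-23)² + (19/17)*(-23)) = 3*(8 + 2*529 - 437/17) = 3*(8 + 1058 - 437/17) = 3*(17685/17) = 53055/17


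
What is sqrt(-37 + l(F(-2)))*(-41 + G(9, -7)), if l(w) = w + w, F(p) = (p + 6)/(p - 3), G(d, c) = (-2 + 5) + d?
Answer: -29*I*sqrt(965)/5 ≈ -180.17*I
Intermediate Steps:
G(d, c) = 3 + d
F(p) = (6 + p)/(-3 + p)
l(w) = 2*w
sqrt(-37 + l(F(-2)))*(-41 + G(9, -7)) = sqrt(-37 + 2*((6 - 2)/(-3 - 2)))*(-41 + (3 + 9)) = sqrt(-37 + 2*(4/(-5)))*(-41 + 12) = sqrt(-37 + 2*(-1/5*4))*(-29) = sqrt(-37 + 2*(-4/5))*(-29) = sqrt(-37 - 8/5)*(-29) = sqrt(-193/5)*(-29) = (I*sqrt(965)/5)*(-29) = -29*I*sqrt(965)/5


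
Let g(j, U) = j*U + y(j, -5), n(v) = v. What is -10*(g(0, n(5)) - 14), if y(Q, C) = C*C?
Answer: -110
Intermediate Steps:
y(Q, C) = C**2
g(j, U) = 25 + U*j (g(j, U) = j*U + (-5)**2 = U*j + 25 = 25 + U*j)
-10*(g(0, n(5)) - 14) = -10*((25 + 5*0) - 14) = -10*((25 + 0) - 14) = -10*(25 - 14) = -10*11 = -110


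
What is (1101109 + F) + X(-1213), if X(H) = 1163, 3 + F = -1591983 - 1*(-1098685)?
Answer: 608971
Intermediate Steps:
F = -493301 (F = -3 + (-1591983 - 1*(-1098685)) = -3 + (-1591983 + 1098685) = -3 - 493298 = -493301)
(1101109 + F) + X(-1213) = (1101109 - 493301) + 1163 = 607808 + 1163 = 608971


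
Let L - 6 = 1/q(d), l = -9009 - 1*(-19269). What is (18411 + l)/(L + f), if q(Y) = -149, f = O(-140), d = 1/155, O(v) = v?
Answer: -4271979/19967 ≈ -213.95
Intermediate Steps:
d = 1/155 ≈ 0.0064516
f = -140
l = 10260 (l = -9009 + 19269 = 10260)
L = 893/149 (L = 6 + 1/(-149) = 6 - 1/149 = 893/149 ≈ 5.9933)
(18411 + l)/(L + f) = (18411 + 10260)/(893/149 - 140) = 28671/(-19967/149) = 28671*(-149/19967) = -4271979/19967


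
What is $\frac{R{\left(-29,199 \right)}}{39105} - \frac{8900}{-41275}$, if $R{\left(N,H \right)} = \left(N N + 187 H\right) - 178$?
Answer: $\frac{76454656}{64562355} \approx 1.1842$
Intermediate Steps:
$R{\left(N,H \right)} = -178 + N^{2} + 187 H$ ($R{\left(N,H \right)} = \left(N^{2} + 187 H\right) - 178 = -178 + N^{2} + 187 H$)
$\frac{R{\left(-29,199 \right)}}{39105} - \frac{8900}{-41275} = \frac{-178 + \left(-29\right)^{2} + 187 \cdot 199}{39105} - \frac{8900}{-41275} = \left(-178 + 841 + 37213\right) \frac{1}{39105} - - \frac{356}{1651} = 37876 \cdot \frac{1}{39105} + \frac{356}{1651} = \frac{37876}{39105} + \frac{356}{1651} = \frac{76454656}{64562355}$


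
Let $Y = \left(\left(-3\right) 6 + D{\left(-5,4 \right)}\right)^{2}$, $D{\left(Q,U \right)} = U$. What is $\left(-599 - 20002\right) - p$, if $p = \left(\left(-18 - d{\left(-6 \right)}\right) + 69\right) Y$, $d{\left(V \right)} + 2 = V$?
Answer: $-32165$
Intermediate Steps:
$d{\left(V \right)} = -2 + V$
$Y = 196$ ($Y = \left(\left(-3\right) 6 + 4\right)^{2} = \left(-18 + 4\right)^{2} = \left(-14\right)^{2} = 196$)
$p = 11564$ ($p = \left(\left(-18 - \left(-2 - 6\right)\right) + 69\right) 196 = \left(\left(-18 - -8\right) + 69\right) 196 = \left(\left(-18 + 8\right) + 69\right) 196 = \left(-10 + 69\right) 196 = 59 \cdot 196 = 11564$)
$\left(-599 - 20002\right) - p = \left(-599 - 20002\right) - 11564 = -20601 - 11564 = -32165$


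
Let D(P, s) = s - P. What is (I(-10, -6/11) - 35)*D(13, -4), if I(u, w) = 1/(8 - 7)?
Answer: 578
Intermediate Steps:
I(u, w) = 1 (I(u, w) = 1/1 = 1)
(I(-10, -6/11) - 35)*D(13, -4) = (1 - 35)*(-4 - 1*13) = -34*(-4 - 13) = -34*(-17) = 578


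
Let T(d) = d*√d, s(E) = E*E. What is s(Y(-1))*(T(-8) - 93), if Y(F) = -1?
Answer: -93 - 16*I*√2 ≈ -93.0 - 22.627*I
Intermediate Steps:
s(E) = E²
T(d) = d^(3/2)
s(Y(-1))*(T(-8) - 93) = (-1)²*((-8)^(3/2) - 93) = 1*(-16*I*√2 - 93) = 1*(-93 - 16*I*√2) = -93 - 16*I*√2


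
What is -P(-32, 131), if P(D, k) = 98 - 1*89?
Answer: -9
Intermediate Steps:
P(D, k) = 9 (P(D, k) = 98 - 89 = 9)
-P(-32, 131) = -1*9 = -9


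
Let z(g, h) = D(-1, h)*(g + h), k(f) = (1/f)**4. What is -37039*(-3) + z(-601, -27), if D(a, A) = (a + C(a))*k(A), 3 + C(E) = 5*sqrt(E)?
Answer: 59052132109/531441 - 3140*I/531441 ≈ 1.1112e+5 - 0.0059085*I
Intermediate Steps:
k(f) = f**(-4)
C(E) = -3 + 5*sqrt(E)
D(a, A) = (-3 + a + 5*sqrt(a))/A**4 (D(a, A) = (a + (-3 + 5*sqrt(a)))/A**4 = (-3 + a + 5*sqrt(a))/A**4)
z(g, h) = (-4 + 5*I)*(g + h)/h**4 (z(g, h) = ((-3 - 1 + 5*sqrt(-1))/h**4)*(g + h) = ((-3 - 1 + 5*I)/h**4)*(g + h) = ((-4 + 5*I)/h**4)*(g + h) = (-4 + 5*I)*(g + h)/h**4)
-37039*(-3) + z(-601, -27) = -37039*(-3) + (-4 + 5*I)*(-601 - 27)/(-27)**4 = 111117 + (1/531441)*(-4 + 5*I)*(-628) = 111117 + (2512/531441 - 3140*I/531441) = 59052132109/531441 - 3140*I/531441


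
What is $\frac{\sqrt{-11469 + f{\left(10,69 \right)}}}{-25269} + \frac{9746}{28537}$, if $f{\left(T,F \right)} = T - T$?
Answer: $\frac{9746}{28537} - \frac{i \sqrt{11469}}{25269} \approx 0.34152 - 0.0042381 i$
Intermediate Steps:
$f{\left(T,F \right)} = 0$
$\frac{\sqrt{-11469 + f{\left(10,69 \right)}}}{-25269} + \frac{9746}{28537} = \frac{\sqrt{-11469 + 0}}{-25269} + \frac{9746}{28537} = \sqrt{-11469} \left(- \frac{1}{25269}\right) + 9746 \cdot \frac{1}{28537} = i \sqrt{11469} \left(- \frac{1}{25269}\right) + \frac{9746}{28537} = - \frac{i \sqrt{11469}}{25269} + \frac{9746}{28537} = \frac{9746}{28537} - \frac{i \sqrt{11469}}{25269}$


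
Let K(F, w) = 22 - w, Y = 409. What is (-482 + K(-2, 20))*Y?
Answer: -196320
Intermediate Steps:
(-482 + K(-2, 20))*Y = (-482 + (22 - 1*20))*409 = (-482 + (22 - 20))*409 = (-482 + 2)*409 = -480*409 = -196320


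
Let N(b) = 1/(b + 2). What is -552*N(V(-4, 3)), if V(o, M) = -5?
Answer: 184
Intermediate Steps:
N(b) = 1/(2 + b)
-552*N(V(-4, 3)) = -552/(2 - 5) = -552/(-3) = -552*(-1)/3 = -1*(-184) = 184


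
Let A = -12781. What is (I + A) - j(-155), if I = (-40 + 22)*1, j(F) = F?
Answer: -12644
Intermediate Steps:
I = -18 (I = -18*1 = -18)
(I + A) - j(-155) = (-18 - 12781) - 1*(-155) = -12799 + 155 = -12644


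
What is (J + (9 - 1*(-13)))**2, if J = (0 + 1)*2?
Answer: 576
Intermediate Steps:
J = 2 (J = 1*2 = 2)
(J + (9 - 1*(-13)))**2 = (2 + (9 - 1*(-13)))**2 = (2 + (9 + 13))**2 = (2 + 22)**2 = 24**2 = 576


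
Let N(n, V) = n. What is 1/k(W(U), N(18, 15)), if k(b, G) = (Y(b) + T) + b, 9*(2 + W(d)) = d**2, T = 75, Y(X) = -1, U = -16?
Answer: 9/904 ≈ 0.0099557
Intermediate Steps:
W(d) = -2 + d**2/9
k(b, G) = 74 + b (k(b, G) = (-1 + 75) + b = 74 + b)
1/k(W(U), N(18, 15)) = 1/(74 + (-2 + (1/9)*(-16)**2)) = 1/(74 + (-2 + (1/9)*256)) = 1/(74 + (-2 + 256/9)) = 1/(74 + 238/9) = 1/(904/9) = 9/904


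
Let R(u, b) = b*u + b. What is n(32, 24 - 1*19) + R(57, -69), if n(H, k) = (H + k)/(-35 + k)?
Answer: -120097/30 ≈ -4003.2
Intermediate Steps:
n(H, k) = (H + k)/(-35 + k)
R(u, b) = b + b*u
n(32, 24 - 1*19) + R(57, -69) = (32 + (24 - 1*19))/(-35 + (24 - 1*19)) - 69*(1 + 57) = (32 + (24 - 19))/(-35 + (24 - 19)) - 69*58 = (32 + 5)/(-35 + 5) - 4002 = 37/(-30) - 4002 = -1/30*37 - 4002 = -37/30 - 4002 = -120097/30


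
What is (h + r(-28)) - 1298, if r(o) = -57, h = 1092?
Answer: -263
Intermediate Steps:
(h + r(-28)) - 1298 = (1092 - 57) - 1298 = 1035 - 1298 = -263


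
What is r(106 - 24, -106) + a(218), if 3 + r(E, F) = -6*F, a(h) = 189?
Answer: 822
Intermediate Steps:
r(E, F) = -3 - 6*F
r(106 - 24, -106) + a(218) = (-3 - 6*(-106)) + 189 = (-3 + 636) + 189 = 633 + 189 = 822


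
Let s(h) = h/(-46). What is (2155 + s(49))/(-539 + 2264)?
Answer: 33027/26450 ≈ 1.2487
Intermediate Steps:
s(h) = -h/46 (s(h) = h*(-1/46) = -h/46)
(2155 + s(49))/(-539 + 2264) = (2155 - 1/46*49)/(-539 + 2264) = (2155 - 49/46)/1725 = (99081/46)*(1/1725) = 33027/26450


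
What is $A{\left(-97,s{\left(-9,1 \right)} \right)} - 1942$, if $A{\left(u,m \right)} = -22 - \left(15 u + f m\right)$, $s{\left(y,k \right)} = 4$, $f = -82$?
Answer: $-181$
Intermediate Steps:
$A{\left(u,m \right)} = -22 - 15 u + 82 m$ ($A{\left(u,m \right)} = -22 - \left(15 u - 82 m\right) = -22 - \left(- 82 m + 15 u\right) = -22 + \left(- 15 u + 82 m\right) = -22 - 15 u + 82 m$)
$A{\left(-97,s{\left(-9,1 \right)} \right)} - 1942 = \left(-22 - -1455 + 82 \cdot 4\right) - 1942 = \left(-22 + 1455 + 328\right) - 1942 = 1761 - 1942 = -181$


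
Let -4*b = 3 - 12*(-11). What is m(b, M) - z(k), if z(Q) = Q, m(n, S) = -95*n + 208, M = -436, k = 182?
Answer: 12929/4 ≈ 3232.3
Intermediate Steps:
b = -135/4 (b = -(3 - 12*(-11))/4 = -(3 + 132)/4 = -1/4*135 = -135/4 ≈ -33.750)
m(n, S) = 208 - 95*n
m(b, M) - z(k) = (208 - 95*(-135/4)) - 1*182 = (208 + 12825/4) - 182 = 13657/4 - 182 = 12929/4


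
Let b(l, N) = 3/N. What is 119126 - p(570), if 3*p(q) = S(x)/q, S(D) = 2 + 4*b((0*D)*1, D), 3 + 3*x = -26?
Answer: 2953729159/24795 ≈ 1.1913e+5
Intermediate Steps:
x = -29/3 (x = -1 + (⅓)*(-26) = -1 - 26/3 = -29/3 ≈ -9.6667)
S(D) = 2 + 12/D (S(D) = 2 + 4*(3/D) = 2 + 12/D)
p(q) = 22/(87*q) (p(q) = ((2 + 12/(-29/3))/q)/3 = ((2 + 12*(-3/29))/q)/3 = ((2 - 36/29)/q)/3 = (22/(29*q))/3 = 22/(87*q))
119126 - p(570) = 119126 - 22/(87*570) = 119126 - 1*11/24795 = 119126 - 11/24795 = 2953729159/24795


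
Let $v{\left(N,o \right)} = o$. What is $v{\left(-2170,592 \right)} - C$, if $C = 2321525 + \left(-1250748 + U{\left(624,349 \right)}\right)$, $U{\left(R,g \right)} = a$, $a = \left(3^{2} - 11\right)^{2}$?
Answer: $-1070189$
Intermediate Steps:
$a = 4$ ($a = \left(9 - 11\right)^{2} = \left(-2\right)^{2} = 4$)
$U{\left(R,g \right)} = 4$
$C = 1070781$ ($C = 2321525 + \left(-1250748 + 4\right) = 2321525 - 1250744 = 1070781$)
$v{\left(-2170,592 \right)} - C = 592 - 1070781 = -1070189$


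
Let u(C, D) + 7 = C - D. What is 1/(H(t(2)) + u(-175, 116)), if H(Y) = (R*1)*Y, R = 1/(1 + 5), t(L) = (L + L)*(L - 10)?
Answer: -3/910 ≈ -0.0032967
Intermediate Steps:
u(C, D) = -7 + C - D (u(C, D) = -7 + (C - D) = -7 + C - D)
t(L) = 2*L*(-10 + L) (t(L) = (2*L)*(-10 + L) = 2*L*(-10 + L))
R = ⅙ (R = 1/6 = ⅙ ≈ 0.16667)
H(Y) = Y/6 (H(Y) = ((⅙)*1)*Y = Y/6)
1/(H(t(2)) + u(-175, 116)) = 1/((2*2*(-10 + 2))/6 + (-7 - 175 - 1*116)) = 1/((2*2*(-8))/6 + (-7 - 175 - 116)) = 1/((⅙)*(-32) - 298) = 1/(-16/3 - 298) = 1/(-910/3) = -3/910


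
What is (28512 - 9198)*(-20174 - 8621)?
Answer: -556146630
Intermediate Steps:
(28512 - 9198)*(-20174 - 8621) = 19314*(-28795) = -556146630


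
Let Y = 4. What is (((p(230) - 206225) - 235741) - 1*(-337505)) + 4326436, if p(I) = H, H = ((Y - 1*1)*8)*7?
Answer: 4222143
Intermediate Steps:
H = 168 (H = ((4 - 1*1)*8)*7 = ((4 - 1)*8)*7 = (3*8)*7 = 24*7 = 168)
p(I) = 168
(((p(230) - 206225) - 235741) - 1*(-337505)) + 4326436 = (((168 - 206225) - 235741) - 1*(-337505)) + 4326436 = ((-206057 - 235741) + 337505) + 4326436 = (-441798 + 337505) + 4326436 = -104293 + 4326436 = 4222143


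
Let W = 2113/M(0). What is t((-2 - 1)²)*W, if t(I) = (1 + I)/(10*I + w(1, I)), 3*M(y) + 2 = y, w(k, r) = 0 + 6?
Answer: -10565/32 ≈ -330.16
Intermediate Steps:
w(k, r) = 6
M(y) = -⅔ + y/3
t(I) = (1 + I)/(6 + 10*I) (t(I) = (1 + I)/(10*I + 6) = (1 + I)/(6 + 10*I))
W = -6339/2 (W = 2113/(-⅔ + (⅓)*0) = 2113/(-⅔ + 0) = 2113/(-⅔) = 2113*(-3/2) = -6339/2 ≈ -3169.5)
t((-2 - 1)²)*W = ((1 + (-2 - 1)²)/(2*(3 + 5*(-2 - 1)²)))*(-6339/2) = ((1 + (-3)²)/(2*(3 + 5*(-3)²)))*(-6339/2) = ((1 + 9)/(2*(3 + 5*9)))*(-6339/2) = ((½)*10/(3 + 45))*(-6339/2) = ((½)*10/48)*(-6339/2) = ((½)*(1/48)*10)*(-6339/2) = (5/48)*(-6339/2) = -10565/32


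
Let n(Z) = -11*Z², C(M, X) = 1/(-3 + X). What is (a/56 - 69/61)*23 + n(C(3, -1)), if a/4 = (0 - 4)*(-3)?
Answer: -47753/6832 ≈ -6.9896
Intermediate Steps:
a = 48 (a = 4*((0 - 4)*(-3)) = 4*(-4*(-3)) = 4*12 = 48)
(a/56 - 69/61)*23 + n(C(3, -1)) = (48/56 - 69/61)*23 - 11/(-3 - 1)² = (48*(1/56) - 69*1/61)*23 - 11*(1/(-4))² = (6/7 - 69/61)*23 - 11*(-¼)² = -117/427*23 - 11*1/16 = -2691/427 - 11/16 = -47753/6832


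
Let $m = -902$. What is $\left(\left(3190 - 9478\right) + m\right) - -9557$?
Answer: $2367$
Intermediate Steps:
$\left(\left(3190 - 9478\right) + m\right) - -9557 = \left(\left(3190 - 9478\right) - 902\right) - -9557 = \left(\left(3190 - 9478\right) - 902\right) + \left(-6871 + 16428\right) = \left(-6288 - 902\right) + 9557 = -7190 + 9557 = 2367$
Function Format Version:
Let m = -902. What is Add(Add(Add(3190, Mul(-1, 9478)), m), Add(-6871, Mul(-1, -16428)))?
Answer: 2367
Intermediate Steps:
Add(Add(Add(3190, Mul(-1, 9478)), m), Add(-6871, Mul(-1, -16428))) = Add(Add(Add(3190, Mul(-1, 9478)), -902), Add(-6871, Mul(-1, -16428))) = Add(Add(Add(3190, -9478), -902), Add(-6871, 16428)) = Add(Add(-6288, -902), 9557) = Add(-7190, 9557) = 2367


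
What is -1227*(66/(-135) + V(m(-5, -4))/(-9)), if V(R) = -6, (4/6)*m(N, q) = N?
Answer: -3272/15 ≈ -218.13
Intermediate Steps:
m(N, q) = 3*N/2
-1227*(66/(-135) + V(m(-5, -4))/(-9)) = -1227*(66/(-135) - 6/(-9)) = -1227*(66*(-1/135) - 6*(-1/9)) = -1227*(-22/45 + 2/3) = -1227*8/45 = -3272/15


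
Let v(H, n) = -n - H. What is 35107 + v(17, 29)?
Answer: 35061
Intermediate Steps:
v(H, n) = -H - n
35107 + v(17, 29) = 35107 + (-1*17 - 1*29) = 35107 + (-17 - 29) = 35107 - 46 = 35061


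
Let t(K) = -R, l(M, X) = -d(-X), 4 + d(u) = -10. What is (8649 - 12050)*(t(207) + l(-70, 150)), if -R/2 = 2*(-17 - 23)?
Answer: 496546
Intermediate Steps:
d(u) = -14 (d(u) = -4 - 10 = -14)
l(M, X) = 14 (l(M, X) = -1*(-14) = 14)
R = 160 (R = -4*(-17 - 23) = -4*(-40) = -2*(-80) = 160)
t(K) = -160 (t(K) = -1*160 = -160)
(8649 - 12050)*(t(207) + l(-70, 150)) = (8649 - 12050)*(-160 + 14) = -3401*(-146) = 496546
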